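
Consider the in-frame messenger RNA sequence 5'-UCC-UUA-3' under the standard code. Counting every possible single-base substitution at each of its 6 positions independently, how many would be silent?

Codon 1 (UCC, Ser): 3 synonymous substitutions.
Codon 2 (UUA, Leu): 2 synonymous substitutions.
Total: 3 + 2 = 5.

5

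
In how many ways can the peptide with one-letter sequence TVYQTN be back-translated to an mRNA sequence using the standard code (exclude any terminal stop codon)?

Thr: 4 codons.
Val: 4 codons.
Tyr: 2 codons.
Gln: 2 codons.
Thr: 4 codons.
Asn: 2 codons.
4 × 4 × 2 × 2 × 4 × 2 = 512.

512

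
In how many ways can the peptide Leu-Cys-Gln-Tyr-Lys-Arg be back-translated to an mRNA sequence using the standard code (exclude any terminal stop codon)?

576

Leu: 6 codons.
Cys: 2 codons.
Gln: 2 codons.
Tyr: 2 codons.
Lys: 2 codons.
Arg: 6 codons.
6 × 2 × 2 × 2 × 2 × 6 = 576.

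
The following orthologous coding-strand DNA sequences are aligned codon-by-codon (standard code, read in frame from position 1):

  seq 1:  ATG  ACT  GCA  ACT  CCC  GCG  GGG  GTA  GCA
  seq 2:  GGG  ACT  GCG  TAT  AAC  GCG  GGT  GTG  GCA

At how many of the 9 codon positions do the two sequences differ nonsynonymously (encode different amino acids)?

3

Codon 1: ATG Met / GGG Gly — nonsynonymous.
Codon 2: ACT Thr / ACT Thr — identical.
Codon 3: GCA Ala / GCG Ala — synonymous.
Codon 4: ACT Thr / TAT Tyr — nonsynonymous.
Codon 5: CCC Pro / AAC Asn — nonsynonymous.
Codon 6: GCG Ala / GCG Ala — identical.
Codon 7: GGG Gly / GGT Gly — synonymous.
Codon 8: GTA Val / GTG Val — synonymous.
Codon 9: GCA Ala / GCA Ala — identical.
Nonsynonymous differences: 3.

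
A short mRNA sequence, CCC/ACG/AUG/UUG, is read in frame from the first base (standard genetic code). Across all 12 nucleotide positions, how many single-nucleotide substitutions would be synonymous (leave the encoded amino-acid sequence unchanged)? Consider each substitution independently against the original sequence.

8

Codon 1 (CCC, Pro): 3 synonymous substitutions.
Codon 2 (ACG, Thr): 3 synonymous substitutions.
Codon 3 (AUG, Met): 0 synonymous substitutions.
Codon 4 (UUG, Leu): 2 synonymous substitutions.
Total: 3 + 3 + 0 + 2 = 8.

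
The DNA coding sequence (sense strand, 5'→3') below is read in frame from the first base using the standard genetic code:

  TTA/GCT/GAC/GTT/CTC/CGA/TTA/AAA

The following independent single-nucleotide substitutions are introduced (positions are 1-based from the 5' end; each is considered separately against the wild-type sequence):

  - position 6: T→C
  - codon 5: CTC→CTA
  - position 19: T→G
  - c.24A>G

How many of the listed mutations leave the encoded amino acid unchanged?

3

Codon 2: GCT (Ala) → GCC (Ala) — synonymous.
Codon 5: CTC (Leu) → CTA (Leu) — synonymous.
Codon 7: TTA (Leu) → GTA (Val) — missense.
Codon 8: AAA (Lys) → AAG (Lys) — synonymous.
Synonymous: 3 of 4.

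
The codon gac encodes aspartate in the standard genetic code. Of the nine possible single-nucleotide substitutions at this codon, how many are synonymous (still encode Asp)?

1

Position 1: none → 0 synonymous.
Position 2: none → 0 synonymous.
Position 3: GAU → 1 synonymous.
Total: 0 + 0 + 1 = 1.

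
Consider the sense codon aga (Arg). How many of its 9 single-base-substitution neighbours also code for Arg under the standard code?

Position 1: CGA → 1 synonymous.
Position 2: none → 0 synonymous.
Position 3: AGG → 1 synonymous.
Total: 1 + 0 + 1 = 2.

2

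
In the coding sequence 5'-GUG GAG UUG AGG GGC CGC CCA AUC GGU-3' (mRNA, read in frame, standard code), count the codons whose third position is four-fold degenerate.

Codon 1 GUG (Val): third position 4-fold.
Codon 2 GAG (Glu): third position 2-fold.
Codon 3 UUG (Leu): third position 2-fold.
Codon 4 AGG (Arg): third position 2-fold.
Codon 5 GGC (Gly): third position 4-fold.
Codon 6 CGC (Arg): third position 4-fold.
Codon 7 CCA (Pro): third position 4-fold.
Codon 8 AUC (Ile): third position 3-fold.
Codon 9 GGU (Gly): third position 4-fold.
Four-fold degenerate third positions: 5.

5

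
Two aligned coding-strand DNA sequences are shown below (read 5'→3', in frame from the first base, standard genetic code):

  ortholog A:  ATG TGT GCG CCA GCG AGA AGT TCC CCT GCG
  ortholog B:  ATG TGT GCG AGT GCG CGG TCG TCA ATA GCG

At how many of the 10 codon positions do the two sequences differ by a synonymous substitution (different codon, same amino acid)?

3

Codon 1: ATG Met / ATG Met — identical.
Codon 2: TGT Cys / TGT Cys — identical.
Codon 3: GCG Ala / GCG Ala — identical.
Codon 4: CCA Pro / AGT Ser — nonsynonymous.
Codon 5: GCG Ala / GCG Ala — identical.
Codon 6: AGA Arg / CGG Arg — synonymous.
Codon 7: AGT Ser / TCG Ser — synonymous.
Codon 8: TCC Ser / TCA Ser — synonymous.
Codon 9: CCT Pro / ATA Ile — nonsynonymous.
Codon 10: GCG Ala / GCG Ala — identical.
Synonymous differences: 3.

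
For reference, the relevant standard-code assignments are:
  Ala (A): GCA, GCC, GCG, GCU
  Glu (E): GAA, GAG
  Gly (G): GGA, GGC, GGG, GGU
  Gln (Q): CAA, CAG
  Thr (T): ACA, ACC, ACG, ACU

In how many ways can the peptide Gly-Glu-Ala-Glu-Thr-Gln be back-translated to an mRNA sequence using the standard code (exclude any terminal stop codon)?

Gly: 4 codons.
Glu: 2 codons.
Ala: 4 codons.
Glu: 2 codons.
Thr: 4 codons.
Gln: 2 codons.
4 × 2 × 4 × 2 × 4 × 2 = 512.

512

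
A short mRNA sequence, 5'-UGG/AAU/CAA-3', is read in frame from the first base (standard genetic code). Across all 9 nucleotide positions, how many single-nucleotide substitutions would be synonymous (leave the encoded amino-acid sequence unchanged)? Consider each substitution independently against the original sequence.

2

Codon 1 (UGG, Trp): 0 synonymous substitutions.
Codon 2 (AAU, Asn): 1 synonymous substitution.
Codon 3 (CAA, Gln): 1 synonymous substitution.
Total: 0 + 1 + 1 = 2.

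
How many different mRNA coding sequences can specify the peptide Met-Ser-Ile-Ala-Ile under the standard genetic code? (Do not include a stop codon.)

Met: 1 codon.
Ser: 6 codons.
Ile: 3 codons.
Ala: 4 codons.
Ile: 3 codons.
1 × 6 × 3 × 4 × 3 = 216.

216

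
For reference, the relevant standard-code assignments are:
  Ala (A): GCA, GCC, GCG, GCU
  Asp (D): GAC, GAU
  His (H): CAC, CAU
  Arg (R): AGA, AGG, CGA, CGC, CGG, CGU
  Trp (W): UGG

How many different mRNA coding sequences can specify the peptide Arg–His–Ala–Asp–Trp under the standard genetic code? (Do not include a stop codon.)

96

Arg: 6 codons.
His: 2 codons.
Ala: 4 codons.
Asp: 2 codons.
Trp: 1 codon.
6 × 2 × 4 × 2 × 1 = 96.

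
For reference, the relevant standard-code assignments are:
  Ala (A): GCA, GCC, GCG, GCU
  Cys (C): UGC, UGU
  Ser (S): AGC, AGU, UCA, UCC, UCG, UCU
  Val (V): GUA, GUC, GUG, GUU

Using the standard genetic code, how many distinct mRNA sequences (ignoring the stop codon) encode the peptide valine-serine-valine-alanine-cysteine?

Val: 4 codons.
Ser: 6 codons.
Val: 4 codons.
Ala: 4 codons.
Cys: 2 codons.
4 × 6 × 4 × 4 × 2 = 768.

768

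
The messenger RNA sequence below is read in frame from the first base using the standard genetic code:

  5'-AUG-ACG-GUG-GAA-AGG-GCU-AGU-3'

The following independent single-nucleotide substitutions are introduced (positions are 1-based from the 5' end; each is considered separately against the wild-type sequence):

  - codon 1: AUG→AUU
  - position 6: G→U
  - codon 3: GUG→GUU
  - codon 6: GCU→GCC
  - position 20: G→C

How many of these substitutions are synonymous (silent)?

Codon 1: AUG (Met) → AUU (Ile) — missense.
Codon 2: ACG (Thr) → ACU (Thr) — synonymous.
Codon 3: GUG (Val) → GUU (Val) — synonymous.
Codon 6: GCU (Ala) → GCC (Ala) — synonymous.
Codon 7: AGU (Ser) → ACU (Thr) — missense.
Synonymous: 3 of 5.

3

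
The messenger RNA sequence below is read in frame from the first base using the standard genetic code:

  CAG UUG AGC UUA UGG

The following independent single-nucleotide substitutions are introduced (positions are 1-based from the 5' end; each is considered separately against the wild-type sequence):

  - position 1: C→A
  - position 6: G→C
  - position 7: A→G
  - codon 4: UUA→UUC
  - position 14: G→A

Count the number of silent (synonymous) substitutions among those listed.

Codon 1: CAG (Gln) → AAG (Lys) — missense.
Codon 2: UUG (Leu) → UUC (Phe) — missense.
Codon 3: AGC (Ser) → GGC (Gly) — missense.
Codon 4: UUA (Leu) → UUC (Phe) — missense.
Codon 5: UGG (Trp) → UAG (Stop) — nonsense.
Synonymous: 0 of 5.

0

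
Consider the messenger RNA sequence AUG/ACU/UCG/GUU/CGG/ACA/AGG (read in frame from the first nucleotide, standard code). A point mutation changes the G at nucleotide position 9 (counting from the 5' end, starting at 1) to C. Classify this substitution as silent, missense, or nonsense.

silent

Position 9 falls in codon 3: UCG → Ser.
After the substitution the codon is UCC → Ser.
Both encode Ser, so the change is synonymous.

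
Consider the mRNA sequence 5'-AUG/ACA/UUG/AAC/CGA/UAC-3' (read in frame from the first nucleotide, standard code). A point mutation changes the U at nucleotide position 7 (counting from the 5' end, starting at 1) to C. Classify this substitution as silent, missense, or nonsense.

silent

Position 7 falls in codon 3: UUG → Leu.
After the substitution the codon is CUG → Leu.
Both encode Leu, so the change is synonymous.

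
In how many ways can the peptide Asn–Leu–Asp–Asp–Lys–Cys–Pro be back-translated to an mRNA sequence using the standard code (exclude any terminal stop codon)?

768

Asn: 2 codons.
Leu: 6 codons.
Asp: 2 codons.
Asp: 2 codons.
Lys: 2 codons.
Cys: 2 codons.
Pro: 4 codons.
2 × 6 × 2 × 2 × 2 × 2 × 4 = 768.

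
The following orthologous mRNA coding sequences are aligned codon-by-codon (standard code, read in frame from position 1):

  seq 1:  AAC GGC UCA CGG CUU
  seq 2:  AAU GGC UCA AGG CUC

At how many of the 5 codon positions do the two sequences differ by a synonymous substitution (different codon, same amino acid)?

3

Codon 1: AAC Asn / AAU Asn — synonymous.
Codon 2: GGC Gly / GGC Gly — identical.
Codon 3: UCA Ser / UCA Ser — identical.
Codon 4: CGG Arg / AGG Arg — synonymous.
Codon 5: CUU Leu / CUC Leu — synonymous.
Synonymous differences: 3.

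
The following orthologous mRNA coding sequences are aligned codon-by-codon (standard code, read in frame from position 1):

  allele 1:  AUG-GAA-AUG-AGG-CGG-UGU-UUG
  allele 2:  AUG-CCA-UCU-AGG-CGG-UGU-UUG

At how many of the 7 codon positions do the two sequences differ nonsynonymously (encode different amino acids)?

Codon 1: AUG Met / AUG Met — identical.
Codon 2: GAA Glu / CCA Pro — nonsynonymous.
Codon 3: AUG Met / UCU Ser — nonsynonymous.
Codon 4: AGG Arg / AGG Arg — identical.
Codon 5: CGG Arg / CGG Arg — identical.
Codon 6: UGU Cys / UGU Cys — identical.
Codon 7: UUG Leu / UUG Leu — identical.
Nonsynonymous differences: 2.

2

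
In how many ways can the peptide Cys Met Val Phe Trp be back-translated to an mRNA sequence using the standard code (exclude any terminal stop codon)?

16

Cys: 2 codons.
Met: 1 codon.
Val: 4 codons.
Phe: 2 codons.
Trp: 1 codon.
2 × 1 × 4 × 2 × 1 = 16.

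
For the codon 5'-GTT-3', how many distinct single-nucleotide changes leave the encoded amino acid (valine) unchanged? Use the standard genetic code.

Position 1: none → 0 synonymous.
Position 2: none → 0 synonymous.
Position 3: GTC, GTA, GTG → 3 synonymous.
Total: 0 + 0 + 3 = 3.

3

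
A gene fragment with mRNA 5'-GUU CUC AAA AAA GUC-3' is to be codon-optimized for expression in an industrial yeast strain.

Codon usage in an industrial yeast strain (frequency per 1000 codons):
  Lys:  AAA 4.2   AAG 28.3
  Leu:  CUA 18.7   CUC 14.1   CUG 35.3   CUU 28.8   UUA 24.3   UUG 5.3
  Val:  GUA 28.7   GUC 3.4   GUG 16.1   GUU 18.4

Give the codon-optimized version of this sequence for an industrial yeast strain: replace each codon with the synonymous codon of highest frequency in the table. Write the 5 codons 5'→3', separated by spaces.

GUA CUG AAG AAG GUA

Codon 1 (Val): best is GUA at 28.7.
Codon 2 (Leu): best is CUG at 35.3.
Codon 3 (Lys): best is AAG at 28.3.
Codon 4 (Lys): best is AAG at 28.3.
Codon 5 (Val): best is GUA at 28.7.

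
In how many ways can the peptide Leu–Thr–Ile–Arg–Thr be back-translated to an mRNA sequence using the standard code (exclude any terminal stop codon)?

Leu: 6 codons.
Thr: 4 codons.
Ile: 3 codons.
Arg: 6 codons.
Thr: 4 codons.
6 × 4 × 3 × 6 × 4 = 1728.

1728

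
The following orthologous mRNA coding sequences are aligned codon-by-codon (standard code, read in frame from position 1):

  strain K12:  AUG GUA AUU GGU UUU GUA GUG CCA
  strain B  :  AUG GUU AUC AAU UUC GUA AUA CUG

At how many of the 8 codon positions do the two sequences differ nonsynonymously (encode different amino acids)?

3

Codon 1: AUG Met / AUG Met — identical.
Codon 2: GUA Val / GUU Val — synonymous.
Codon 3: AUU Ile / AUC Ile — synonymous.
Codon 4: GGU Gly / AAU Asn — nonsynonymous.
Codon 5: UUU Phe / UUC Phe — synonymous.
Codon 6: GUA Val / GUA Val — identical.
Codon 7: GUG Val / AUA Ile — nonsynonymous.
Codon 8: CCA Pro / CUG Leu — nonsynonymous.
Nonsynonymous differences: 3.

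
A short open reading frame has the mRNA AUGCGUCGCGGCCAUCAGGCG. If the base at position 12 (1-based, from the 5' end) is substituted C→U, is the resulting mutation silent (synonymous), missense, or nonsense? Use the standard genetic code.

silent

Position 12 falls in codon 4: GGC → Gly.
After the substitution the codon is GGU → Gly.
Both encode Gly, so the change is synonymous.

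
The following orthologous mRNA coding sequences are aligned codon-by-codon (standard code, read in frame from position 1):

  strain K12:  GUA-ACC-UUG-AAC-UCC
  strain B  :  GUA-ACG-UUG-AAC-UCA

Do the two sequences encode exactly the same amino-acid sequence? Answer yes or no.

yes

Codon 1: GUA Val / GUA Val — identical.
Codon 2: ACC Thr / ACG Thr — synonymous.
Codon 3: UUG Leu / UUG Leu — identical.
Codon 4: AAC Asn / AAC Asn — identical.
Codon 5: UCC Ser / UCA Ser — synonymous.
Nonsynonymous differences: 0 → same protein.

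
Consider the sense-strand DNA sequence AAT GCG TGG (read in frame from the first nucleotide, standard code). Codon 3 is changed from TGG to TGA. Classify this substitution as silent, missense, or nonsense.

Position 9 falls in codon 3: TGG → Trp.
After the substitution the codon is TGA → Stop.
The new codon is a stop codon, so this is a nonsense mutation.

nonsense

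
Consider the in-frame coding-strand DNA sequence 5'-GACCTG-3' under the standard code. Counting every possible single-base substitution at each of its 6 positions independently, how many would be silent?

5

Codon 1 (GAC, Asp): 1 synonymous substitution.
Codon 2 (CTG, Leu): 4 synonymous substitutions.
Total: 1 + 4 = 5.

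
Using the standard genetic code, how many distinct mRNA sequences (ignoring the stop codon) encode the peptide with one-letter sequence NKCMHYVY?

Asn: 2 codons.
Lys: 2 codons.
Cys: 2 codons.
Met: 1 codon.
His: 2 codons.
Tyr: 2 codons.
Val: 4 codons.
Tyr: 2 codons.
2 × 2 × 2 × 1 × 2 × 2 × 4 × 2 = 256.

256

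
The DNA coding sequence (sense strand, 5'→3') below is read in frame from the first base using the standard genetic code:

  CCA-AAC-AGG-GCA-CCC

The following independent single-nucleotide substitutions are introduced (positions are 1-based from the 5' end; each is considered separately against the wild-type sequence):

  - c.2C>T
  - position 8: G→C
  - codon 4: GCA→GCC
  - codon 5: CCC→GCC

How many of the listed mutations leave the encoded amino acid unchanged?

1

Codon 1: CCA (Pro) → CTA (Leu) — missense.
Codon 3: AGG (Arg) → ACG (Thr) — missense.
Codon 4: GCA (Ala) → GCC (Ala) — synonymous.
Codon 5: CCC (Pro) → GCC (Ala) — missense.
Synonymous: 1 of 4.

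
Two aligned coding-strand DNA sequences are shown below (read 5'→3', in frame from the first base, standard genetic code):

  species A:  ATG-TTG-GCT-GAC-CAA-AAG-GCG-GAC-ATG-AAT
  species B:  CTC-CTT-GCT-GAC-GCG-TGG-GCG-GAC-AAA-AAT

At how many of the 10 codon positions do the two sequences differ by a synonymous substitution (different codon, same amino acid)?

Codon 1: ATG Met / CTC Leu — nonsynonymous.
Codon 2: TTG Leu / CTT Leu — synonymous.
Codon 3: GCT Ala / GCT Ala — identical.
Codon 4: GAC Asp / GAC Asp — identical.
Codon 5: CAA Gln / GCG Ala — nonsynonymous.
Codon 6: AAG Lys / TGG Trp — nonsynonymous.
Codon 7: GCG Ala / GCG Ala — identical.
Codon 8: GAC Asp / GAC Asp — identical.
Codon 9: ATG Met / AAA Lys — nonsynonymous.
Codon 10: AAT Asn / AAT Asn — identical.
Synonymous differences: 1.

1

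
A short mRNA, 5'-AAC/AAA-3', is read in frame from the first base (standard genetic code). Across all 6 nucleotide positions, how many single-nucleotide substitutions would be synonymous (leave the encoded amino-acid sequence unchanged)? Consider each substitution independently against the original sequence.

2

Codon 1 (AAC, Asn): 1 synonymous substitution.
Codon 2 (AAA, Lys): 1 synonymous substitution.
Total: 1 + 1 = 2.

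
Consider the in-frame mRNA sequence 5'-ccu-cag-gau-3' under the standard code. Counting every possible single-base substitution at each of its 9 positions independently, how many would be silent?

Codon 1 (CCU, Pro): 3 synonymous substitutions.
Codon 2 (CAG, Gln): 1 synonymous substitution.
Codon 3 (GAU, Asp): 1 synonymous substitution.
Total: 3 + 1 + 1 = 5.

5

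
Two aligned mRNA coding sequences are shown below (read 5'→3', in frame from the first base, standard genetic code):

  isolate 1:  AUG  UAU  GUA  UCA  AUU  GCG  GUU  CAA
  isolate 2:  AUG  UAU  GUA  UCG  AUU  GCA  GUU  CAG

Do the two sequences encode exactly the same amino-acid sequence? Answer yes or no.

Codon 1: AUG Met / AUG Met — identical.
Codon 2: UAU Tyr / UAU Tyr — identical.
Codon 3: GUA Val / GUA Val — identical.
Codon 4: UCA Ser / UCG Ser — synonymous.
Codon 5: AUU Ile / AUU Ile — identical.
Codon 6: GCG Ala / GCA Ala — synonymous.
Codon 7: GUU Val / GUU Val — identical.
Codon 8: CAA Gln / CAG Gln — synonymous.
Nonsynonymous differences: 0 → same protein.

yes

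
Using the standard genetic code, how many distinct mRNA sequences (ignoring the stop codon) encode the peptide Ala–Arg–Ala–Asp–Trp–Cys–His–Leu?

Ala: 4 codons.
Arg: 6 codons.
Ala: 4 codons.
Asp: 2 codons.
Trp: 1 codon.
Cys: 2 codons.
His: 2 codons.
Leu: 6 codons.
4 × 6 × 4 × 2 × 1 × 2 × 2 × 6 = 4608.

4608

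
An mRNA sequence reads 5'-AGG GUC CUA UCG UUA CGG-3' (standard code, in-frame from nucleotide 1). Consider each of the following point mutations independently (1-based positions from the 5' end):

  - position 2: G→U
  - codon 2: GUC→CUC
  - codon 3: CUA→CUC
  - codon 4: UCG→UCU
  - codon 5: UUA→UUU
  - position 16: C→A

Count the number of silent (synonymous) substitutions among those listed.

Codon 1: AGG (Arg) → AUG (Met) — missense.
Codon 2: GUC (Val) → CUC (Leu) — missense.
Codon 3: CUA (Leu) → CUC (Leu) — synonymous.
Codon 4: UCG (Ser) → UCU (Ser) — synonymous.
Codon 5: UUA (Leu) → UUU (Phe) — missense.
Codon 6: CGG (Arg) → AGG (Arg) — synonymous.
Synonymous: 3 of 6.

3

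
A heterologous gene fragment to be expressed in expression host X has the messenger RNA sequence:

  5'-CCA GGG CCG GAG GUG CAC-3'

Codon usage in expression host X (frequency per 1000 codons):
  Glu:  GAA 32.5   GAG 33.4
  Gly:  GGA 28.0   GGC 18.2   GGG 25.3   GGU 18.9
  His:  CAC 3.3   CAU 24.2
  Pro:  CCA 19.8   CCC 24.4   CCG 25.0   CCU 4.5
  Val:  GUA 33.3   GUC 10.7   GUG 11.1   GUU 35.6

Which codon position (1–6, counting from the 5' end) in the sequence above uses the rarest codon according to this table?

6

Codon 1 CCA (Pro): 19.8 per 1000.
Codon 2 GGG (Gly): 25.3 per 1000.
Codon 3 CCG (Pro): 25.0 per 1000.
Codon 4 GAG (Glu): 33.4 per 1000.
Codon 5 GUG (Val): 11.1 per 1000.
Codon 6 CAC (His): 3.3 per 1000.
Lowest frequency is 3.3 at codon 6.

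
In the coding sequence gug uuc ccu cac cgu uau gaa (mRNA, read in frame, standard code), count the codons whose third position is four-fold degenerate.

Codon 1 GUG (Val): third position 4-fold.
Codon 2 UUC (Phe): third position 2-fold.
Codon 3 CCU (Pro): third position 4-fold.
Codon 4 CAC (His): third position 2-fold.
Codon 5 CGU (Arg): third position 4-fold.
Codon 6 UAU (Tyr): third position 2-fold.
Codon 7 GAA (Glu): third position 2-fold.
Four-fold degenerate third positions: 3.

3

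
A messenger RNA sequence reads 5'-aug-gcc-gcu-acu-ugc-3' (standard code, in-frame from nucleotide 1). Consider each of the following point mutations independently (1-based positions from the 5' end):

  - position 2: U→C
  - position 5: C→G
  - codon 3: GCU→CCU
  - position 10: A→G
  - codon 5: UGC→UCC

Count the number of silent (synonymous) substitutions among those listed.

0

Codon 1: AUG (Met) → ACG (Thr) — missense.
Codon 2: GCC (Ala) → GGC (Gly) — missense.
Codon 3: GCU (Ala) → CCU (Pro) — missense.
Codon 4: ACU (Thr) → GCU (Ala) — missense.
Codon 5: UGC (Cys) → UCC (Ser) — missense.
Synonymous: 0 of 5.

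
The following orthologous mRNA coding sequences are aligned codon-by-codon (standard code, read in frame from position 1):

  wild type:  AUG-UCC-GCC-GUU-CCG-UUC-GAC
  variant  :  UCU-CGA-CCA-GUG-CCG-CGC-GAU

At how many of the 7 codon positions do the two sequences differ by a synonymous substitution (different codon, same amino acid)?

Codon 1: AUG Met / UCU Ser — nonsynonymous.
Codon 2: UCC Ser / CGA Arg — nonsynonymous.
Codon 3: GCC Ala / CCA Pro — nonsynonymous.
Codon 4: GUU Val / GUG Val — synonymous.
Codon 5: CCG Pro / CCG Pro — identical.
Codon 6: UUC Phe / CGC Arg — nonsynonymous.
Codon 7: GAC Asp / GAU Asp — synonymous.
Synonymous differences: 2.

2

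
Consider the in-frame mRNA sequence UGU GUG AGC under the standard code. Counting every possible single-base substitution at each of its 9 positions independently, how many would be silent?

5

Codon 1 (UGU, Cys): 1 synonymous substitution.
Codon 2 (GUG, Val): 3 synonymous substitutions.
Codon 3 (AGC, Ser): 1 synonymous substitution.
Total: 1 + 3 + 1 = 5.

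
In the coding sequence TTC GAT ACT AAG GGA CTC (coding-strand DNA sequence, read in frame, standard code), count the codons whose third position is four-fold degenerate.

3

Codon 1 TTC (Phe): third position 2-fold.
Codon 2 GAT (Asp): third position 2-fold.
Codon 3 ACT (Thr): third position 4-fold.
Codon 4 AAG (Lys): third position 2-fold.
Codon 5 GGA (Gly): third position 4-fold.
Codon 6 CTC (Leu): third position 4-fold.
Four-fold degenerate third positions: 3.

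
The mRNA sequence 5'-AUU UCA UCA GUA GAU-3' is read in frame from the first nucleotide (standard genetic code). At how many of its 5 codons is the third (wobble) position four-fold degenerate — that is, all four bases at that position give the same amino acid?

Codon 1 AUU (Ile): third position 3-fold.
Codon 2 UCA (Ser): third position 4-fold.
Codon 3 UCA (Ser): third position 4-fold.
Codon 4 GUA (Val): third position 4-fold.
Codon 5 GAU (Asp): third position 2-fold.
Four-fold degenerate third positions: 3.

3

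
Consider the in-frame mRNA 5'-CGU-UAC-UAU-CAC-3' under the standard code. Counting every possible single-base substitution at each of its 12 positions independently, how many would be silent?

Codon 1 (CGU, Arg): 3 synonymous substitutions.
Codon 2 (UAC, Tyr): 1 synonymous substitution.
Codon 3 (UAU, Tyr): 1 synonymous substitution.
Codon 4 (CAC, His): 1 synonymous substitution.
Total: 3 + 1 + 1 + 1 = 6.

6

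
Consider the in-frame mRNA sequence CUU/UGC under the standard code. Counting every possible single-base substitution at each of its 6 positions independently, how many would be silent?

Codon 1 (CUU, Leu): 3 synonymous substitutions.
Codon 2 (UGC, Cys): 1 synonymous substitution.
Total: 3 + 1 = 4.

4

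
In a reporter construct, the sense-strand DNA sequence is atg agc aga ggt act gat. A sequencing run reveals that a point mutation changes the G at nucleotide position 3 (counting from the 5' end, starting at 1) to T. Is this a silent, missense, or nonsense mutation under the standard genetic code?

Position 3 falls in codon 1: ATG → Met.
After the substitution the codon is ATT → Ile.
Met ≠ Ile, so this is a missense mutation.

missense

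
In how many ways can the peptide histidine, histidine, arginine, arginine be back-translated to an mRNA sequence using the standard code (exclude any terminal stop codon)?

His: 2 codons.
His: 2 codons.
Arg: 6 codons.
Arg: 6 codons.
2 × 2 × 6 × 6 = 144.

144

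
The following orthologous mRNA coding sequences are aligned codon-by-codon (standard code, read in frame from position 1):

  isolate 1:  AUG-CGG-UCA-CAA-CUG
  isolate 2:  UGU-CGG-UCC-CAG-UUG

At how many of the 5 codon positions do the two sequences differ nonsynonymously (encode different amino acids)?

1

Codon 1: AUG Met / UGU Cys — nonsynonymous.
Codon 2: CGG Arg / CGG Arg — identical.
Codon 3: UCA Ser / UCC Ser — synonymous.
Codon 4: CAA Gln / CAG Gln — synonymous.
Codon 5: CUG Leu / UUG Leu — synonymous.
Nonsynonymous differences: 1.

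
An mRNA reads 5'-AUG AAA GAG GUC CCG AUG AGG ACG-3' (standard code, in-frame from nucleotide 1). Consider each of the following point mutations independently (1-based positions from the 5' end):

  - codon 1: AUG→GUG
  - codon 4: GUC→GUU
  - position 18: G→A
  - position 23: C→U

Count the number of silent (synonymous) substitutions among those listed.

Codon 1: AUG (Met) → GUG (Val) — missense.
Codon 4: GUC (Val) → GUU (Val) — synonymous.
Codon 6: AUG (Met) → AUA (Ile) — missense.
Codon 8: ACG (Thr) → AUG (Met) — missense.
Synonymous: 1 of 4.

1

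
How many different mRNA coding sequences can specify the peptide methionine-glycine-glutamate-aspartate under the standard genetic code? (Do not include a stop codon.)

Met: 1 codon.
Gly: 4 codons.
Glu: 2 codons.
Asp: 2 codons.
1 × 4 × 2 × 2 = 16.

16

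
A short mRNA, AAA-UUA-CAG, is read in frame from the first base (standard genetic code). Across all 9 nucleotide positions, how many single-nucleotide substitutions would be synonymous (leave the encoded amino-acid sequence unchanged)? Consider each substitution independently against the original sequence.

Codon 1 (AAA, Lys): 1 synonymous substitution.
Codon 2 (UUA, Leu): 2 synonymous substitutions.
Codon 3 (CAG, Gln): 1 synonymous substitution.
Total: 1 + 2 + 1 = 4.

4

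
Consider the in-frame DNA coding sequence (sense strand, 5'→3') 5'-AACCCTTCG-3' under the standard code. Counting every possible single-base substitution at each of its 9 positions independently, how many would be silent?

Codon 1 (AAC, Asn): 1 synonymous substitution.
Codon 2 (CCT, Pro): 3 synonymous substitutions.
Codon 3 (TCG, Ser): 3 synonymous substitutions.
Total: 1 + 3 + 3 = 7.

7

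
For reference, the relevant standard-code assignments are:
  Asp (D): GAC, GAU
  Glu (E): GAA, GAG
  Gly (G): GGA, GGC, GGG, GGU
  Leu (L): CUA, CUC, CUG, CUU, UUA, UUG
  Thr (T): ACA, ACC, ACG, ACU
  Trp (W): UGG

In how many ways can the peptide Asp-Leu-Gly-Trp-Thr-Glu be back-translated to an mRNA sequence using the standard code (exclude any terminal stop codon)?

Asp: 2 codons.
Leu: 6 codons.
Gly: 4 codons.
Trp: 1 codon.
Thr: 4 codons.
Glu: 2 codons.
2 × 6 × 4 × 1 × 4 × 2 = 384.

384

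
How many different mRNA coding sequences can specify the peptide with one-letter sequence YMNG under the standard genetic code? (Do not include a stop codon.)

16

Tyr: 2 codons.
Met: 1 codon.
Asn: 2 codons.
Gly: 4 codons.
2 × 1 × 2 × 4 = 16.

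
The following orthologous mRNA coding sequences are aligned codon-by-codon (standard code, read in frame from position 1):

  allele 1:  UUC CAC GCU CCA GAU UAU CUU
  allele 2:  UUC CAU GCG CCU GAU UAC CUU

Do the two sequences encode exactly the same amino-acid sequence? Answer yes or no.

yes

Codon 1: UUC Phe / UUC Phe — identical.
Codon 2: CAC His / CAU His — synonymous.
Codon 3: GCU Ala / GCG Ala — synonymous.
Codon 4: CCA Pro / CCU Pro — synonymous.
Codon 5: GAU Asp / GAU Asp — identical.
Codon 6: UAU Tyr / UAC Tyr — synonymous.
Codon 7: CUU Leu / CUU Leu — identical.
Nonsynonymous differences: 0 → same protein.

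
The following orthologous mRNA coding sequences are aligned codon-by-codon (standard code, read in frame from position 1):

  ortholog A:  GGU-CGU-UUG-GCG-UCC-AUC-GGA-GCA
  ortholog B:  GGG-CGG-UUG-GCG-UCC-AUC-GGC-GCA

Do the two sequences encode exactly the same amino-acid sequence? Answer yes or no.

yes

Codon 1: GGU Gly / GGG Gly — synonymous.
Codon 2: CGU Arg / CGG Arg — synonymous.
Codon 3: UUG Leu / UUG Leu — identical.
Codon 4: GCG Ala / GCG Ala — identical.
Codon 5: UCC Ser / UCC Ser — identical.
Codon 6: AUC Ile / AUC Ile — identical.
Codon 7: GGA Gly / GGC Gly — synonymous.
Codon 8: GCA Ala / GCA Ala — identical.
Nonsynonymous differences: 0 → same protein.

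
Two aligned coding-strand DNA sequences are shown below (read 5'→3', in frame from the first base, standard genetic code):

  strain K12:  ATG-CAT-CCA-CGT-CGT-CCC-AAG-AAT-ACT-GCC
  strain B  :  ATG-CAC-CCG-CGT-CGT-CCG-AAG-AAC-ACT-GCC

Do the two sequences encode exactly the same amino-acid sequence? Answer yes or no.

Codon 1: ATG Met / ATG Met — identical.
Codon 2: CAT His / CAC His — synonymous.
Codon 3: CCA Pro / CCG Pro — synonymous.
Codon 4: CGT Arg / CGT Arg — identical.
Codon 5: CGT Arg / CGT Arg — identical.
Codon 6: CCC Pro / CCG Pro — synonymous.
Codon 7: AAG Lys / AAG Lys — identical.
Codon 8: AAT Asn / AAC Asn — synonymous.
Codon 9: ACT Thr / ACT Thr — identical.
Codon 10: GCC Ala / GCC Ala — identical.
Nonsynonymous differences: 0 → same protein.

yes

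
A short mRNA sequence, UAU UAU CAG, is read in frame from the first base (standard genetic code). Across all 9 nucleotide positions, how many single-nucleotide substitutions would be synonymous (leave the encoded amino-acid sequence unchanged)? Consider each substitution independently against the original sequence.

Codon 1 (UAU, Tyr): 1 synonymous substitution.
Codon 2 (UAU, Tyr): 1 synonymous substitution.
Codon 3 (CAG, Gln): 1 synonymous substitution.
Total: 1 + 1 + 1 = 3.

3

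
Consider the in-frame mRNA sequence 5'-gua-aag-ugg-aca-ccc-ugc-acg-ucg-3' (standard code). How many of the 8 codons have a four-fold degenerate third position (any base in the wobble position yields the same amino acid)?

Codon 1 GUA (Val): third position 4-fold.
Codon 2 AAG (Lys): third position 2-fold.
Codon 3 UGG (Trp): third position 1-fold.
Codon 4 ACA (Thr): third position 4-fold.
Codon 5 CCC (Pro): third position 4-fold.
Codon 6 UGC (Cys): third position 2-fold.
Codon 7 ACG (Thr): third position 4-fold.
Codon 8 UCG (Ser): third position 4-fold.
Four-fold degenerate third positions: 5.

5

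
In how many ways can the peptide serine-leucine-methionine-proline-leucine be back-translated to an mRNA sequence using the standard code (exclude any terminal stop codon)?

864

Ser: 6 codons.
Leu: 6 codons.
Met: 1 codon.
Pro: 4 codons.
Leu: 6 codons.
6 × 6 × 1 × 4 × 6 = 864.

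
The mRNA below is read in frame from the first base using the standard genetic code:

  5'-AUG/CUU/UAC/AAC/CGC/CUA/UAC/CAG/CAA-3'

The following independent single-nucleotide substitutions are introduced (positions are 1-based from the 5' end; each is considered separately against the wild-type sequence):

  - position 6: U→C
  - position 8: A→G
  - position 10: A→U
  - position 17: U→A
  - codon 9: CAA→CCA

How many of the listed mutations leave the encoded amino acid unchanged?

Codon 2: CUU (Leu) → CUC (Leu) — synonymous.
Codon 3: UAC (Tyr) → UGC (Cys) — missense.
Codon 4: AAC (Asn) → UAC (Tyr) — missense.
Codon 6: CUA (Leu) → CAA (Gln) — missense.
Codon 9: CAA (Gln) → CCA (Pro) — missense.
Synonymous: 1 of 5.

1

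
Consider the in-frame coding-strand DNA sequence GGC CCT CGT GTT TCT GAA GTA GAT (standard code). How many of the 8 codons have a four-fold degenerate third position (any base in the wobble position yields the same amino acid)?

Codon 1 GGC (Gly): third position 4-fold.
Codon 2 CCT (Pro): third position 4-fold.
Codon 3 CGT (Arg): third position 4-fold.
Codon 4 GTT (Val): third position 4-fold.
Codon 5 TCT (Ser): third position 4-fold.
Codon 6 GAA (Glu): third position 2-fold.
Codon 7 GTA (Val): third position 4-fold.
Codon 8 GAT (Asp): third position 2-fold.
Four-fold degenerate third positions: 6.

6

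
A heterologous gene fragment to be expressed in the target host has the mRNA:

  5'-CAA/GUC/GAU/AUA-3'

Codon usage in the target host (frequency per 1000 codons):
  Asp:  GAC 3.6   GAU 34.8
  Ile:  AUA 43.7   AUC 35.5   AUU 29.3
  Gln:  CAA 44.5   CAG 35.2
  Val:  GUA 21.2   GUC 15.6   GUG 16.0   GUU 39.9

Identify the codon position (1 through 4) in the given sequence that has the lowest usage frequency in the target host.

2

Codon 1 CAA (Gln): 44.5 per 1000.
Codon 2 GUC (Val): 15.6 per 1000.
Codon 3 GAU (Asp): 34.8 per 1000.
Codon 4 AUA (Ile): 43.7 per 1000.
Lowest frequency is 15.6 at codon 2.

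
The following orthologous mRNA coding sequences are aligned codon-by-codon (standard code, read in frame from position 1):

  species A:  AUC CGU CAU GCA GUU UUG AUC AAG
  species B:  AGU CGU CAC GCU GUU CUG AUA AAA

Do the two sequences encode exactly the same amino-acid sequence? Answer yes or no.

no

Codon 1: AUC Ile / AGU Ser — nonsynonymous.
Codon 2: CGU Arg / CGU Arg — identical.
Codon 3: CAU His / CAC His — synonymous.
Codon 4: GCA Ala / GCU Ala — synonymous.
Codon 5: GUU Val / GUU Val — identical.
Codon 6: UUG Leu / CUG Leu — synonymous.
Codon 7: AUC Ile / AUA Ile — synonymous.
Codon 8: AAG Lys / AAA Lys — synonymous.
Nonsynonymous differences: 1 → different protein.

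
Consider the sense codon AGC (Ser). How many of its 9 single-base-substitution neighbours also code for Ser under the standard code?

1

Position 1: none → 0 synonymous.
Position 2: none → 0 synonymous.
Position 3: AGU → 1 synonymous.
Total: 0 + 0 + 1 = 1.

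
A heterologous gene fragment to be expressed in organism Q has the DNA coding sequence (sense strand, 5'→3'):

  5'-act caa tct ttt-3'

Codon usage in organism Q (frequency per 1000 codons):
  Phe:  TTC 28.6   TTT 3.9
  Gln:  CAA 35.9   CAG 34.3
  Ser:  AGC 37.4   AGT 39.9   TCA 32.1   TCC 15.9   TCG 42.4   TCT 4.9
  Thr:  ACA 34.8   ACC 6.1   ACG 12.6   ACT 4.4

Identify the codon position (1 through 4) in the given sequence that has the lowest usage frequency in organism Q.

Codon 1 ACT (Thr): 4.4 per 1000.
Codon 2 CAA (Gln): 35.9 per 1000.
Codon 3 TCT (Ser): 4.9 per 1000.
Codon 4 TTT (Phe): 3.9 per 1000.
Lowest frequency is 3.9 at codon 4.

4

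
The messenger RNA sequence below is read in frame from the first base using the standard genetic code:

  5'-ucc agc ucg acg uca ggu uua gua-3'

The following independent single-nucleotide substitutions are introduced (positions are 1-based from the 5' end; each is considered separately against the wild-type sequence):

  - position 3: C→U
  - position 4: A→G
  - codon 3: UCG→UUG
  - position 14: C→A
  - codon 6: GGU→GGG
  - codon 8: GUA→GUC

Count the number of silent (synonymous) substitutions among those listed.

Codon 1: UCC (Ser) → UCU (Ser) — synonymous.
Codon 2: AGC (Ser) → GGC (Gly) — missense.
Codon 3: UCG (Ser) → UUG (Leu) — missense.
Codon 5: UCA (Ser) → UAA (Stop) — nonsense.
Codon 6: GGU (Gly) → GGG (Gly) — synonymous.
Codon 8: GUA (Val) → GUC (Val) — synonymous.
Synonymous: 3 of 6.

3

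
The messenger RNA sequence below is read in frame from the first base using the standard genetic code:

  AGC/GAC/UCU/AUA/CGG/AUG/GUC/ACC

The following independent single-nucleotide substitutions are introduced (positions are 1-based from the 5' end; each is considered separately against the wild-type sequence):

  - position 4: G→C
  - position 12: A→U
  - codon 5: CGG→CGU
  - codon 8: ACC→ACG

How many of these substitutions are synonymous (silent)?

3

Codon 2: GAC (Asp) → CAC (His) — missense.
Codon 4: AUA (Ile) → AUU (Ile) — synonymous.
Codon 5: CGG (Arg) → CGU (Arg) — synonymous.
Codon 8: ACC (Thr) → ACG (Thr) — synonymous.
Synonymous: 3 of 4.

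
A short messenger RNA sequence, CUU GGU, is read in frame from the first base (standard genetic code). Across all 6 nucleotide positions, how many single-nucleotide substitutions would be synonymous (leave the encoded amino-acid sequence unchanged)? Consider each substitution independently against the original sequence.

Codon 1 (CUU, Leu): 3 synonymous substitutions.
Codon 2 (GGU, Gly): 3 synonymous substitutions.
Total: 3 + 3 = 6.

6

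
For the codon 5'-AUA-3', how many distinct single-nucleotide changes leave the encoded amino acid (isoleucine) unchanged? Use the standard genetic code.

Position 1: none → 0 synonymous.
Position 2: none → 0 synonymous.
Position 3: AUU, AUC → 2 synonymous.
Total: 0 + 0 + 2 = 2.

2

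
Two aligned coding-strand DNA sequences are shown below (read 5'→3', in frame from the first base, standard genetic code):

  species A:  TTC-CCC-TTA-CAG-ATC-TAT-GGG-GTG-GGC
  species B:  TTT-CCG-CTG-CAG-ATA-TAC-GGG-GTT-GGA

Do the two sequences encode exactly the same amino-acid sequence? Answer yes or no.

Codon 1: TTC Phe / TTT Phe — synonymous.
Codon 2: CCC Pro / CCG Pro — synonymous.
Codon 3: TTA Leu / CTG Leu — synonymous.
Codon 4: CAG Gln / CAG Gln — identical.
Codon 5: ATC Ile / ATA Ile — synonymous.
Codon 6: TAT Tyr / TAC Tyr — synonymous.
Codon 7: GGG Gly / GGG Gly — identical.
Codon 8: GTG Val / GTT Val — synonymous.
Codon 9: GGC Gly / GGA Gly — synonymous.
Nonsynonymous differences: 0 → same protein.

yes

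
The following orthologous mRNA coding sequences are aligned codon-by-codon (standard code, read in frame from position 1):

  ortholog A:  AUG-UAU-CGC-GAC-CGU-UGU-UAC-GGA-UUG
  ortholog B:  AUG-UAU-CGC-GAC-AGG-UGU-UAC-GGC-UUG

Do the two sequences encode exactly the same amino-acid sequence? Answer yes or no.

Codon 1: AUG Met / AUG Met — identical.
Codon 2: UAU Tyr / UAU Tyr — identical.
Codon 3: CGC Arg / CGC Arg — identical.
Codon 4: GAC Asp / GAC Asp — identical.
Codon 5: CGU Arg / AGG Arg — synonymous.
Codon 6: UGU Cys / UGU Cys — identical.
Codon 7: UAC Tyr / UAC Tyr — identical.
Codon 8: GGA Gly / GGC Gly — synonymous.
Codon 9: UUG Leu / UUG Leu — identical.
Nonsynonymous differences: 0 → same protein.

yes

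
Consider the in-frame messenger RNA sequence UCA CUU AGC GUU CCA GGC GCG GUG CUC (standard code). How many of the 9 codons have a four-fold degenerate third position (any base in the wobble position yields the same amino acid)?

Codon 1 UCA (Ser): third position 4-fold.
Codon 2 CUU (Leu): third position 4-fold.
Codon 3 AGC (Ser): third position 2-fold.
Codon 4 GUU (Val): third position 4-fold.
Codon 5 CCA (Pro): third position 4-fold.
Codon 6 GGC (Gly): third position 4-fold.
Codon 7 GCG (Ala): third position 4-fold.
Codon 8 GUG (Val): third position 4-fold.
Codon 9 CUC (Leu): third position 4-fold.
Four-fold degenerate third positions: 8.

8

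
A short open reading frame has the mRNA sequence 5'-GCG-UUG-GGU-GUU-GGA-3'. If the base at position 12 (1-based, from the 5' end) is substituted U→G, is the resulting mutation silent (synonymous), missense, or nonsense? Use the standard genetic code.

Position 12 falls in codon 4: GUU → Val.
After the substitution the codon is GUG → Val.
Both encode Val, so the change is synonymous.

silent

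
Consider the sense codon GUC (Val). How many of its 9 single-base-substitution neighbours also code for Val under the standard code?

Position 1: none → 0 synonymous.
Position 2: none → 0 synonymous.
Position 3: GUU, GUA, GUG → 3 synonymous.
Total: 0 + 0 + 3 = 3.

3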